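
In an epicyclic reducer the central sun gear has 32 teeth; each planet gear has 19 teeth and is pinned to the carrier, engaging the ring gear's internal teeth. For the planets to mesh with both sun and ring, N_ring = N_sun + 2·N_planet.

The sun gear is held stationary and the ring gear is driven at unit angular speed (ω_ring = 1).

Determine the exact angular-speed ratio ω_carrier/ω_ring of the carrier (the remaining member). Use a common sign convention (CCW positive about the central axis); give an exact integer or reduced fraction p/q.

35/51

N_ring = 32 + 2·19 = 70
32(ω_s−ω_c) = −70(ω_r−ω_c),  ω_s=0, ω_r=1
32(0−ω_c) = −70(1−ω_c)  ⇒  102ω_c = 70  ⇒  ω_c = 35/51
ω_c/ω_r = 35/51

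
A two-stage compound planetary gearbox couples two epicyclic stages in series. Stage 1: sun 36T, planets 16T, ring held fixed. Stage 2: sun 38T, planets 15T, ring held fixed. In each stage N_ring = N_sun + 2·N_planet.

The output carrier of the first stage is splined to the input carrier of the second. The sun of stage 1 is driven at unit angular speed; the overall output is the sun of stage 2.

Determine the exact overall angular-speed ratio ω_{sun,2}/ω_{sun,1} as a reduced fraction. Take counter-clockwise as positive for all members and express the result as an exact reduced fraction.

Stage 1: N_ring = 36 + 2·16 = 68
Stage 1: 36(ω_s−ω_c) = −68(ω_r−ω_c),  ω_r=0, ω_s=1
Stage 1: 36(1−ω_c) = −68(0−ω_c)  ⇒  104ω_c = 36  ⇒  ω_c = 9/26
  ⇒ ω_c¹/ω_s¹ = 9/26
Stage 2: N_ring = 38 + 2·15 = 68
Stage 2: 38(ω_s−ω_c) = −68(ω_r−ω_c),  ω_r=0, ω_c=1
Stage 2: ω_s = 1 − (68/38)(0−1) = 53/19
  ⇒ ω_s²/ω_c² = 53/19
Coupling ω_c² = ω_c¹ ⇒ overall = 9/26 × 53/19 = 477/494

477/494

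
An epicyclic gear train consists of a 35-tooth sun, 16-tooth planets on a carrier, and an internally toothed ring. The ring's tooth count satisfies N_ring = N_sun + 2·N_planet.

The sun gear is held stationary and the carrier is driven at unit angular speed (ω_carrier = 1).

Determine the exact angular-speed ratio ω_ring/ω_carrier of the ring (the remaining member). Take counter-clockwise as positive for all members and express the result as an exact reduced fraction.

N_ring = 35 + 2·16 = 67
35(ω_s−ω_c) = −67(ω_r−ω_c),  ω_s=0, ω_c=1
ω_r = 1 − (35/67)(0−1) = 102/67
ω_r/ω_c = 102/67

102/67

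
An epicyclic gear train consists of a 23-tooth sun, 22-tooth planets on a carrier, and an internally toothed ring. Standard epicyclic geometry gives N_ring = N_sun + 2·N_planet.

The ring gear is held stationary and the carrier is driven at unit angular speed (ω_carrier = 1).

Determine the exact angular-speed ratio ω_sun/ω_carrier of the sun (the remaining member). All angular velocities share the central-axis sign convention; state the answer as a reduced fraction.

90/23

N_ring = 23 + 2·22 = 67
23(ω_s−ω_c) = −67(ω_r−ω_c),  ω_r=0, ω_c=1
ω_s = 1 − (67/23)(0−1) = 90/23
ω_s/ω_c = 90/23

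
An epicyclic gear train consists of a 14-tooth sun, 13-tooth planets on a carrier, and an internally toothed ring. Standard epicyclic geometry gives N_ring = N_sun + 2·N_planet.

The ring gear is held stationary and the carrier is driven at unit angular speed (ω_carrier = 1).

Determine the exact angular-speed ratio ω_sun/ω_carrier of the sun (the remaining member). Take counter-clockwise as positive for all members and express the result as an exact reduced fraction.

N_ring = 14 + 2·13 = 40
14(ω_s−ω_c) = −40(ω_r−ω_c),  ω_r=0, ω_c=1
ω_s = 1 − (40/14)(0−1) = 27/7
ω_s/ω_c = 27/7

27/7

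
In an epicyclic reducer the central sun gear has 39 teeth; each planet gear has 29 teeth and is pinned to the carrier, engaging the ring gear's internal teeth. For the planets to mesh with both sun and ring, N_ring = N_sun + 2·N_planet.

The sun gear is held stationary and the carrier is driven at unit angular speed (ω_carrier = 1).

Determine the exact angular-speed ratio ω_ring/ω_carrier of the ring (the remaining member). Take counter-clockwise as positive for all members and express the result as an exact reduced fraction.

136/97

N_ring = 39 + 2·29 = 97
39(ω_s−ω_c) = −97(ω_r−ω_c),  ω_s=0, ω_c=1
ω_r = 1 − (39/97)(0−1) = 136/97
ω_r/ω_c = 136/97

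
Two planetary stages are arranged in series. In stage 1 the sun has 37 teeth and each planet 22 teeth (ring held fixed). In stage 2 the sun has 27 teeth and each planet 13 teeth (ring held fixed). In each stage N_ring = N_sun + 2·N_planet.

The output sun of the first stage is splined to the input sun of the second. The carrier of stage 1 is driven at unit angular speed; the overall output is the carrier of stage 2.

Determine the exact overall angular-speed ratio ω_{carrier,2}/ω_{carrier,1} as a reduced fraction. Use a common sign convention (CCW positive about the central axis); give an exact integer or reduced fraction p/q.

1593/1480

Stage 1: N_ring = 37 + 2·22 = 81
Stage 1: 37(ω_s−ω_c) = −81(ω_r−ω_c),  ω_r=0, ω_c=1
Stage 1: ω_s = 1 − (81/37)(0−1) = 118/37
  ⇒ ω_s¹/ω_c¹ = 118/37
Stage 2: N_ring = 27 + 2·13 = 53
Stage 2: 27(ω_s−ω_c) = −53(ω_r−ω_c),  ω_r=0, ω_s=1
Stage 2: 27(1−ω_c) = −53(0−ω_c)  ⇒  80ω_c = 27  ⇒  ω_c = 27/80
  ⇒ ω_c²/ω_s² = 27/80
Coupling ω_s² = ω_s¹ ⇒ overall = 118/37 × 27/80 = 1593/1480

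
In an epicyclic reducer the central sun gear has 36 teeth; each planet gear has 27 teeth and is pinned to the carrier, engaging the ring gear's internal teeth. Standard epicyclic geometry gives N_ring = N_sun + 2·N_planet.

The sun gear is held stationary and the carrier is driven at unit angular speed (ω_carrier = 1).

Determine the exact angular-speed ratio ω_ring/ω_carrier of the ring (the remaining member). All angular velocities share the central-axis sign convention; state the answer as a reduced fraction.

7/5

N_ring = 36 + 2·27 = 90
36(ω_s−ω_c) = −90(ω_r−ω_c),  ω_s=0, ω_c=1
ω_r = 1 − (36/90)(0−1) = 7/5
ω_r/ω_c = 7/5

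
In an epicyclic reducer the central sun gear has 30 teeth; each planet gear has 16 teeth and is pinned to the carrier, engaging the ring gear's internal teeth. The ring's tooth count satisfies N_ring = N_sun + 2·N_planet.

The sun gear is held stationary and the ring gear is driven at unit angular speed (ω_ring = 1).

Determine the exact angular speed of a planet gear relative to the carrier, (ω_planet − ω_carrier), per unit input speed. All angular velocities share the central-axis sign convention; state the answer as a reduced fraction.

465/368

N_ring = 30 + 2·16 = 62
30(ω_s−ω_c) = −62(ω_r−ω_c),  ω_s=0, ω_r=1
30(0−ω_c) = −62(1−ω_c)  ⇒  92ω_c = 62  ⇒  ω_c = 31/46
sun–planet: 30·(0−31/46) = −16·(ω_p−ω_c)  ⇒  ω_p−ω_c = −(30/16)·(-31/46) = 465/368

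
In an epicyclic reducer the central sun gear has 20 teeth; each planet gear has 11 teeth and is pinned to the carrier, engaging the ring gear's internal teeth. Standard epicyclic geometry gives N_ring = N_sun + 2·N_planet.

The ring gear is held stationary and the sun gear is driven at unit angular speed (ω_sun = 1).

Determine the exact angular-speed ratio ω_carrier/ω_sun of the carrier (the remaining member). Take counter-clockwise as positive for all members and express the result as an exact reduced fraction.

N_ring = 20 + 2·11 = 42
20(ω_s−ω_c) = −42(ω_r−ω_c),  ω_r=0, ω_s=1
20(1−ω_c) = −42(0−ω_c)  ⇒  62ω_c = 20  ⇒  ω_c = 10/31
ω_c/ω_s = 10/31

10/31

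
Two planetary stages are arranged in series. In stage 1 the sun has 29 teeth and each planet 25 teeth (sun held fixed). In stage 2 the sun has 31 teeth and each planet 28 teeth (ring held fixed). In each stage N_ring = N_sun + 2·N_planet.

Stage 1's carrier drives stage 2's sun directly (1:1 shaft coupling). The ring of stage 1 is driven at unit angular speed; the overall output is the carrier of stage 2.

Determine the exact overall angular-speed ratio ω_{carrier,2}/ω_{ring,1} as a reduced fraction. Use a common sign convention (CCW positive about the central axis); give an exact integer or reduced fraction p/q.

Stage 1: N_ring = 29 + 2·25 = 79
Stage 1: 29(ω_s−ω_c) = −79(ω_r−ω_c),  ω_s=0, ω_r=1
Stage 1: 29(0−ω_c) = −79(1−ω_c)  ⇒  108ω_c = 79  ⇒  ω_c = 79/108
  ⇒ ω_c¹/ω_r¹ = 79/108
Stage 2: N_ring = 31 + 2·28 = 87
Stage 2: 31(ω_s−ω_c) = −87(ω_r−ω_c),  ω_r=0, ω_s=1
Stage 2: 31(1−ω_c) = −87(0−ω_c)  ⇒  118ω_c = 31  ⇒  ω_c = 31/118
  ⇒ ω_c²/ω_s² = 31/118
Coupling ω_s² = ω_c¹ ⇒ overall = 79/108 × 31/118 = 2449/12744

2449/12744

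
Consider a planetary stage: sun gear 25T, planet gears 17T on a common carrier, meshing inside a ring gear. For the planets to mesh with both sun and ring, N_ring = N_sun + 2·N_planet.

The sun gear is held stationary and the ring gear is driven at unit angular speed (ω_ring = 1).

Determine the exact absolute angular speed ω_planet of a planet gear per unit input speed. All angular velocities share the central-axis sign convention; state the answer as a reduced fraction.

N_ring = 25 + 2·17 = 59
25(ω_s−ω_c) = −59(ω_r−ω_c),  ω_s=0, ω_r=1
25(0−ω_c) = −59(1−ω_c)  ⇒  84ω_c = 59  ⇒  ω_c = 59/84
sun–planet: 25·(0−59/84) = −17·(ω_p−ω_c)  ⇒  ω_p−ω_c = −(25/17)·(-59/84) = 1475/1428
ω_p = 59/84 + 1475/1428 = 59/34

59/34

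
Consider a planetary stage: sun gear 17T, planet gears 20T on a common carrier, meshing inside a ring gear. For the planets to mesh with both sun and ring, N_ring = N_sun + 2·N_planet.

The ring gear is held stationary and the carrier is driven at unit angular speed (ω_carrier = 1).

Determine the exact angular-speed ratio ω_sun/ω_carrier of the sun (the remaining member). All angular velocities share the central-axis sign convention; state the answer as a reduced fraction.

N_ring = 17 + 2·20 = 57
17(ω_s−ω_c) = −57(ω_r−ω_c),  ω_r=0, ω_c=1
ω_s = 1 − (57/17)(0−1) = 74/17
ω_s/ω_c = 74/17

74/17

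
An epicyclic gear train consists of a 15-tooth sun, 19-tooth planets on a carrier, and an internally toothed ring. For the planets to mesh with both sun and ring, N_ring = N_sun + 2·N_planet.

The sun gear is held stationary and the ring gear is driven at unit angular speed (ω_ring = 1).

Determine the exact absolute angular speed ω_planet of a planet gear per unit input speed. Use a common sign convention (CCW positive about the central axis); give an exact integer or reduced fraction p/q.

N_ring = 15 + 2·19 = 53
15(ω_s−ω_c) = −53(ω_r−ω_c),  ω_s=0, ω_r=1
15(0−ω_c) = −53(1−ω_c)  ⇒  68ω_c = 53  ⇒  ω_c = 53/68
sun–planet: 15·(0−53/68) = −19·(ω_p−ω_c)  ⇒  ω_p−ω_c = −(15/19)·(-53/68) = 795/1292
ω_p = 53/68 + 795/1292 = 53/38

53/38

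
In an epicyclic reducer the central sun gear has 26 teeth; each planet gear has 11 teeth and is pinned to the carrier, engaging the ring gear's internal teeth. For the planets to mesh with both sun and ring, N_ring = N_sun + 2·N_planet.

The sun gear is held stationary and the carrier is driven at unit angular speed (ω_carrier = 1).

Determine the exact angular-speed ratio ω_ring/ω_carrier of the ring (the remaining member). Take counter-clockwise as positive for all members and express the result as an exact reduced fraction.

N_ring = 26 + 2·11 = 48
26(ω_s−ω_c) = −48(ω_r−ω_c),  ω_s=0, ω_c=1
ω_r = 1 − (26/48)(0−1) = 37/24
ω_r/ω_c = 37/24

37/24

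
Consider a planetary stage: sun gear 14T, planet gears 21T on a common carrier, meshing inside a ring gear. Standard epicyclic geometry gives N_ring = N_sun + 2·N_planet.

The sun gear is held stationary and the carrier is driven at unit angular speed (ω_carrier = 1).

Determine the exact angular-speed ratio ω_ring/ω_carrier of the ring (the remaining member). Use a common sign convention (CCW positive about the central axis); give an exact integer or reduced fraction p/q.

N_ring = 14 + 2·21 = 56
14(ω_s−ω_c) = −56(ω_r−ω_c),  ω_s=0, ω_c=1
ω_r = 1 − (14/56)(0−1) = 5/4
ω_r/ω_c = 5/4

5/4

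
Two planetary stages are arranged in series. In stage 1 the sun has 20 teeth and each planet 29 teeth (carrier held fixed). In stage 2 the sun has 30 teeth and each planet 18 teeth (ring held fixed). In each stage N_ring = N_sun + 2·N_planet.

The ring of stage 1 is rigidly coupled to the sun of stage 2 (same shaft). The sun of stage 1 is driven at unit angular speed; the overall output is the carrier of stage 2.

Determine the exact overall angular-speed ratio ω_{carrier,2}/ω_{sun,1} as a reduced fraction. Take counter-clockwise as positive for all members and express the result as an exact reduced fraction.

Stage 1: N_ring = 20 + 2·29 = 78
Stage 1: 20(ω_s−ω_c) = −78(ω_r−ω_c),  ω_c=0, ω_s=1
Stage 1: ω_r = 0 − (20/78)(1−0) = -10/39
  ⇒ ω_r¹/ω_s¹ = -10/39
Stage 2: N_ring = 30 + 2·18 = 66
Stage 2: 30(ω_s−ω_c) = −66(ω_r−ω_c),  ω_r=0, ω_s=1
Stage 2: 30(1−ω_c) = −66(0−ω_c)  ⇒  96ω_c = 30  ⇒  ω_c = 5/16
  ⇒ ω_c²/ω_s² = 5/16
Coupling ω_s² = ω_r¹ ⇒ overall = -10/39 × 5/16 = -25/312

-25/312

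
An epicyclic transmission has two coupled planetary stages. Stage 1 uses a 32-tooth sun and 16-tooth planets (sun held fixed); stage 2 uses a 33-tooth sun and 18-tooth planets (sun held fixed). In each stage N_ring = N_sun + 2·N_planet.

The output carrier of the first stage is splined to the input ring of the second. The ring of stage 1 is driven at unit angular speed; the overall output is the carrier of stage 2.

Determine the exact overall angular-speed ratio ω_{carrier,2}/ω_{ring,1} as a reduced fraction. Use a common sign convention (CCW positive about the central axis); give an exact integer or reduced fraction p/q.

23/51

Stage 1: N_ring = 32 + 2·16 = 64
Stage 1: 32(ω_s−ω_c) = −64(ω_r−ω_c),  ω_s=0, ω_r=1
Stage 1: 32(0−ω_c) = −64(1−ω_c)  ⇒  96ω_c = 64  ⇒  ω_c = 2/3
  ⇒ ω_c¹/ω_r¹ = 2/3
Stage 2: N_ring = 33 + 2·18 = 69
Stage 2: 33(ω_s−ω_c) = −69(ω_r−ω_c),  ω_s=0, ω_r=1
Stage 2: 33(0−ω_c) = −69(1−ω_c)  ⇒  102ω_c = 69  ⇒  ω_c = 23/34
  ⇒ ω_c²/ω_r² = 23/34
Coupling ω_r² = ω_c¹ ⇒ overall = 2/3 × 23/34 = 23/51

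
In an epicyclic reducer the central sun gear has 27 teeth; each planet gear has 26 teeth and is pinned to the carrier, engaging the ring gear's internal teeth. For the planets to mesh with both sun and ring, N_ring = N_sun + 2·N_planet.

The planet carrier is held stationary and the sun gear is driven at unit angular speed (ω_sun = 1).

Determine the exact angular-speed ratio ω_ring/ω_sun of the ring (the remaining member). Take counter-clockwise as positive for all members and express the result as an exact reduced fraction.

-27/79

N_ring = 27 + 2·26 = 79
27(ω_s−ω_c) = −79(ω_r−ω_c),  ω_c=0, ω_s=1
ω_r = 0 − (27/79)(1−0) = -27/79
ω_r/ω_s = -27/79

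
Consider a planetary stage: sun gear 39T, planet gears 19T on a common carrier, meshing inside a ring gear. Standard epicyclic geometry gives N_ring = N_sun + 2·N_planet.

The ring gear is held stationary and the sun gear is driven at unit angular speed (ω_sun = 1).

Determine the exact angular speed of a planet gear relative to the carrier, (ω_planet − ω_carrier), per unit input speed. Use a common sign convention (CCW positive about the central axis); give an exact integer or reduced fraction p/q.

N_ring = 39 + 2·19 = 77
39(ω_s−ω_c) = −77(ω_r−ω_c),  ω_r=0, ω_s=1
39(1−ω_c) = −77(0−ω_c)  ⇒  116ω_c = 39  ⇒  ω_c = 39/116
sun–planet: 39·(1−39/116) = −19·(ω_p−ω_c)  ⇒  ω_p−ω_c = −(39/19)·(77/116) = -3003/2204

-3003/2204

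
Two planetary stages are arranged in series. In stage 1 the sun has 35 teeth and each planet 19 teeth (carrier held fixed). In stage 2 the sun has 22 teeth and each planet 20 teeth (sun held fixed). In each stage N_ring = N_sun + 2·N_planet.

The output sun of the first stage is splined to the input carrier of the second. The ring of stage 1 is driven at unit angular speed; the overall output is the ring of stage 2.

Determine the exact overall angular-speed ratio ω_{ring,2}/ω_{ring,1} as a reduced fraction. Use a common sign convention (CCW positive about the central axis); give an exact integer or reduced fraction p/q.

Stage 1: N_ring = 35 + 2·19 = 73
Stage 1: 35(ω_s−ω_c) = −73(ω_r−ω_c),  ω_c=0, ω_r=1
Stage 1: ω_s = 0 − (73/35)(1−0) = -73/35
  ⇒ ω_s¹/ω_r¹ = -73/35
Stage 2: N_ring = 22 + 2·20 = 62
Stage 2: 22(ω_s−ω_c) = −62(ω_r−ω_c),  ω_s=0, ω_c=1
Stage 2: ω_r = 1 − (22/62)(0−1) = 42/31
  ⇒ ω_r²/ω_c² = 42/31
Coupling ω_c² = ω_s¹ ⇒ overall = -73/35 × 42/31 = -438/155

-438/155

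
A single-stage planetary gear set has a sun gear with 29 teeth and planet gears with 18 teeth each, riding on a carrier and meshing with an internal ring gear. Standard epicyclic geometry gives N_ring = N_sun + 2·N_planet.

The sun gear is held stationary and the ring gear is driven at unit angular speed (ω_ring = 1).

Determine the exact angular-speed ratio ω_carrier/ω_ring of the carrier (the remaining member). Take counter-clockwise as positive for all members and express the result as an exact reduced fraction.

65/94

N_ring = 29 + 2·18 = 65
29(ω_s−ω_c) = −65(ω_r−ω_c),  ω_s=0, ω_r=1
29(0−ω_c) = −65(1−ω_c)  ⇒  94ω_c = 65  ⇒  ω_c = 65/94
ω_c/ω_r = 65/94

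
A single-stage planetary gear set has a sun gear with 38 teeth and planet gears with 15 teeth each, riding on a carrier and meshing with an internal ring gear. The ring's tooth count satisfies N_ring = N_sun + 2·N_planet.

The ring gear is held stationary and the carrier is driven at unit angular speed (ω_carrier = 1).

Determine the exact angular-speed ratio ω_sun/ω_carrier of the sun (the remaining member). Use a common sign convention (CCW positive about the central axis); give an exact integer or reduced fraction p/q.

N_ring = 38 + 2·15 = 68
38(ω_s−ω_c) = −68(ω_r−ω_c),  ω_r=0, ω_c=1
ω_s = 1 − (68/38)(0−1) = 53/19
ω_s/ω_c = 53/19

53/19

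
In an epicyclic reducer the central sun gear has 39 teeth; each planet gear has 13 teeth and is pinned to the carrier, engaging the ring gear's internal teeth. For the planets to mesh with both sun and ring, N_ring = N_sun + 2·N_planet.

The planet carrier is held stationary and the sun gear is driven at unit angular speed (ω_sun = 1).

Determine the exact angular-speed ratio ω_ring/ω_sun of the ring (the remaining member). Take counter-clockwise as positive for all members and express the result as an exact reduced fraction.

-3/5

N_ring = 39 + 2·13 = 65
39(ω_s−ω_c) = −65(ω_r−ω_c),  ω_c=0, ω_s=1
ω_r = 0 − (39/65)(1−0) = -3/5
ω_r/ω_s = -3/5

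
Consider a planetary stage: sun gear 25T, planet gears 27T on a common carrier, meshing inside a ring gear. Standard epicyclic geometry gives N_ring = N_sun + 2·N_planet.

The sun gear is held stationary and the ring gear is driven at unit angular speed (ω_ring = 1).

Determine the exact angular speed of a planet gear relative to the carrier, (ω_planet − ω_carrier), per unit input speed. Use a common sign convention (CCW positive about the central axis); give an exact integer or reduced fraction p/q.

1975/2808

N_ring = 25 + 2·27 = 79
25(ω_s−ω_c) = −79(ω_r−ω_c),  ω_s=0, ω_r=1
25(0−ω_c) = −79(1−ω_c)  ⇒  104ω_c = 79  ⇒  ω_c = 79/104
sun–planet: 25·(0−79/104) = −27·(ω_p−ω_c)  ⇒  ω_p−ω_c = −(25/27)·(-79/104) = 1975/2808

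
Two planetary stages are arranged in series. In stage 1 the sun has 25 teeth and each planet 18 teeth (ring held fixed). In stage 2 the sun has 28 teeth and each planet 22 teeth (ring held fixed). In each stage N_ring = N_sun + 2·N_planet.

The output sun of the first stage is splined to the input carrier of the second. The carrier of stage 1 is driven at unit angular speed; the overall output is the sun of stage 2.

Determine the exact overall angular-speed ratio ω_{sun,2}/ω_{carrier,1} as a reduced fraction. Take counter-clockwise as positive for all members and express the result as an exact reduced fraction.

86/7

Stage 1: N_ring = 25 + 2·18 = 61
Stage 1: 25(ω_s−ω_c) = −61(ω_r−ω_c),  ω_r=0, ω_c=1
Stage 1: ω_s = 1 − (61/25)(0−1) = 86/25
  ⇒ ω_s¹/ω_c¹ = 86/25
Stage 2: N_ring = 28 + 2·22 = 72
Stage 2: 28(ω_s−ω_c) = −72(ω_r−ω_c),  ω_r=0, ω_c=1
Stage 2: ω_s = 1 − (72/28)(0−1) = 25/7
  ⇒ ω_s²/ω_c² = 25/7
Coupling ω_c² = ω_s¹ ⇒ overall = 86/25 × 25/7 = 86/7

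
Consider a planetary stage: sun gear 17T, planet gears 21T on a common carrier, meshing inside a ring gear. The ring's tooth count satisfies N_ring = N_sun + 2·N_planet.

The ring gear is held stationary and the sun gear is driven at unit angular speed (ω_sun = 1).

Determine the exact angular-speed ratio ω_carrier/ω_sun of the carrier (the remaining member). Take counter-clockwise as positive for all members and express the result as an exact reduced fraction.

17/76

N_ring = 17 + 2·21 = 59
17(ω_s−ω_c) = −59(ω_r−ω_c),  ω_r=0, ω_s=1
17(1−ω_c) = −59(0−ω_c)  ⇒  76ω_c = 17  ⇒  ω_c = 17/76
ω_c/ω_s = 17/76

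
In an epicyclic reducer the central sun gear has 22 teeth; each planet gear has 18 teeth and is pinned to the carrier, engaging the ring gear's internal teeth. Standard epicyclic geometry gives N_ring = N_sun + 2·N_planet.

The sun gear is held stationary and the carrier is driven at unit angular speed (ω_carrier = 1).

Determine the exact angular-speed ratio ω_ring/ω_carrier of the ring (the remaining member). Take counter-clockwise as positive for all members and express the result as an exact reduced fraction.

N_ring = 22 + 2·18 = 58
22(ω_s−ω_c) = −58(ω_r−ω_c),  ω_s=0, ω_c=1
ω_r = 1 − (22/58)(0−1) = 40/29
ω_r/ω_c = 40/29

40/29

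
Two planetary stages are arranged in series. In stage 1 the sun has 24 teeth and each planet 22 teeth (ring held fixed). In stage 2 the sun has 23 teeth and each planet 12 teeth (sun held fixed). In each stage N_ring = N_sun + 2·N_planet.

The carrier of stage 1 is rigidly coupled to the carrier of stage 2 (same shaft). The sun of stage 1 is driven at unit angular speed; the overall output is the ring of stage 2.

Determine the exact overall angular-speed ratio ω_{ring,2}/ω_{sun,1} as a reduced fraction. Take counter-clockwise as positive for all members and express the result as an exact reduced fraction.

Stage 1: N_ring = 24 + 2·22 = 68
Stage 1: 24(ω_s−ω_c) = −68(ω_r−ω_c),  ω_r=0, ω_s=1
Stage 1: 24(1−ω_c) = −68(0−ω_c)  ⇒  92ω_c = 24  ⇒  ω_c = 6/23
  ⇒ ω_c¹/ω_s¹ = 6/23
Stage 2: N_ring = 23 + 2·12 = 47
Stage 2: 23(ω_s−ω_c) = −47(ω_r−ω_c),  ω_s=0, ω_c=1
Stage 2: ω_r = 1 − (23/47)(0−1) = 70/47
  ⇒ ω_r²/ω_c² = 70/47
Coupling ω_c² = ω_c¹ ⇒ overall = 6/23 × 70/47 = 420/1081

420/1081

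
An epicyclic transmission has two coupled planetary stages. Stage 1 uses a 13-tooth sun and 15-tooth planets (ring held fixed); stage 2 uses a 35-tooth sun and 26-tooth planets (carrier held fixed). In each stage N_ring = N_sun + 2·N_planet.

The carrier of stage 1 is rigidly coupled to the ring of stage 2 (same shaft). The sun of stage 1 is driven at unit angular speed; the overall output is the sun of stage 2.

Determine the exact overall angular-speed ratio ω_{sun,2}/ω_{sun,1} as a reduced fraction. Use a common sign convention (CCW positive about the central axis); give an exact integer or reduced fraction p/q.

-1131/1960

Stage 1: N_ring = 13 + 2·15 = 43
Stage 1: 13(ω_s−ω_c) = −43(ω_r−ω_c),  ω_r=0, ω_s=1
Stage 1: 13(1−ω_c) = −43(0−ω_c)  ⇒  56ω_c = 13  ⇒  ω_c = 13/56
  ⇒ ω_c¹/ω_s¹ = 13/56
Stage 2: N_ring = 35 + 2·26 = 87
Stage 2: 35(ω_s−ω_c) = −87(ω_r−ω_c),  ω_c=0, ω_r=1
Stage 2: ω_s = 0 − (87/35)(1−0) = -87/35
  ⇒ ω_s²/ω_r² = -87/35
Coupling ω_r² = ω_c¹ ⇒ overall = 13/56 × -87/35 = -1131/1960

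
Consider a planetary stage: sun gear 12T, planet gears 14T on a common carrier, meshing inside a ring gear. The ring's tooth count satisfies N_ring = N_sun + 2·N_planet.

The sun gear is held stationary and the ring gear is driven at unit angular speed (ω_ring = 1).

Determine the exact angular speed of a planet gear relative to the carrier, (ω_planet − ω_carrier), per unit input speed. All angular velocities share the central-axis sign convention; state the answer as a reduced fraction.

N_ring = 12 + 2·14 = 40
12(ω_s−ω_c) = −40(ω_r−ω_c),  ω_s=0, ω_r=1
12(0−ω_c) = −40(1−ω_c)  ⇒  52ω_c = 40  ⇒  ω_c = 10/13
sun–planet: 12·(0−10/13) = −14·(ω_p−ω_c)  ⇒  ω_p−ω_c = −(12/14)·(-10/13) = 60/91

60/91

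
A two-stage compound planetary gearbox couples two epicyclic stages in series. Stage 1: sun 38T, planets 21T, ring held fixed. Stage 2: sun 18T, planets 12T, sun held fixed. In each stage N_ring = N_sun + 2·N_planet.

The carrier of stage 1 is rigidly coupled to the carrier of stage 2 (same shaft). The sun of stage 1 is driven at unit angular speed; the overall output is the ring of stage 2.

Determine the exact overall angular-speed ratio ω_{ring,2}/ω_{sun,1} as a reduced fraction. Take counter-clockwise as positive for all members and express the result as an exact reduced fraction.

Stage 1: N_ring = 38 + 2·21 = 80
Stage 1: 38(ω_s−ω_c) = −80(ω_r−ω_c),  ω_r=0, ω_s=1
Stage 1: 38(1−ω_c) = −80(0−ω_c)  ⇒  118ω_c = 38  ⇒  ω_c = 19/59
  ⇒ ω_c¹/ω_s¹ = 19/59
Stage 2: N_ring = 18 + 2·12 = 42
Stage 2: 18(ω_s−ω_c) = −42(ω_r−ω_c),  ω_s=0, ω_c=1
Stage 2: ω_r = 1 − (18/42)(0−1) = 10/7
  ⇒ ω_r²/ω_c² = 10/7
Coupling ω_c² = ω_c¹ ⇒ overall = 19/59 × 10/7 = 190/413

190/413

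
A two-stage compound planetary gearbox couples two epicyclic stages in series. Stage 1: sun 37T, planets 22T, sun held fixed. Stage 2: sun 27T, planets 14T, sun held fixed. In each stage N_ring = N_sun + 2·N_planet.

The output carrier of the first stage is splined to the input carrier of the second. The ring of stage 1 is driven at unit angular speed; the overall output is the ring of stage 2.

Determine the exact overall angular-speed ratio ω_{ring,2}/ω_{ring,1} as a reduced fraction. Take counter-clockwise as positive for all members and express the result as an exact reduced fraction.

3321/3245

Stage 1: N_ring = 37 + 2·22 = 81
Stage 1: 37(ω_s−ω_c) = −81(ω_r−ω_c),  ω_s=0, ω_r=1
Stage 1: 37(0−ω_c) = −81(1−ω_c)  ⇒  118ω_c = 81  ⇒  ω_c = 81/118
  ⇒ ω_c¹/ω_r¹ = 81/118
Stage 2: N_ring = 27 + 2·14 = 55
Stage 2: 27(ω_s−ω_c) = −55(ω_r−ω_c),  ω_s=0, ω_c=1
Stage 2: ω_r = 1 − (27/55)(0−1) = 82/55
  ⇒ ω_r²/ω_c² = 82/55
Coupling ω_c² = ω_c¹ ⇒ overall = 81/118 × 82/55 = 3321/3245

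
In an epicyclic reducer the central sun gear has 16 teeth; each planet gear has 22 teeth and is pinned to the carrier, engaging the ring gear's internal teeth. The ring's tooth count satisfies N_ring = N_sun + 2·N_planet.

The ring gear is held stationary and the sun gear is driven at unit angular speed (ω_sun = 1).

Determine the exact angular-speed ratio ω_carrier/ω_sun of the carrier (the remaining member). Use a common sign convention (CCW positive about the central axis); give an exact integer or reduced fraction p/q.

N_ring = 16 + 2·22 = 60
16(ω_s−ω_c) = −60(ω_r−ω_c),  ω_r=0, ω_s=1
16(1−ω_c) = −60(0−ω_c)  ⇒  76ω_c = 16  ⇒  ω_c = 4/19
ω_c/ω_s = 4/19

4/19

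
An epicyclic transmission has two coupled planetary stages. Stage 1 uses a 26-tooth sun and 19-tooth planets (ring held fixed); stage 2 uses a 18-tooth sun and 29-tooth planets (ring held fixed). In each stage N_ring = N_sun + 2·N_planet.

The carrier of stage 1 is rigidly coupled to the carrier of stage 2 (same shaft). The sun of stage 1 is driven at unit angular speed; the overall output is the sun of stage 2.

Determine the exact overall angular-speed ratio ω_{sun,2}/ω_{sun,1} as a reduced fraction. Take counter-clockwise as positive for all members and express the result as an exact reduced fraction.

Stage 1: N_ring = 26 + 2·19 = 64
Stage 1: 26(ω_s−ω_c) = −64(ω_r−ω_c),  ω_r=0, ω_s=1
Stage 1: 26(1−ω_c) = −64(0−ω_c)  ⇒  90ω_c = 26  ⇒  ω_c = 13/45
  ⇒ ω_c¹/ω_s¹ = 13/45
Stage 2: N_ring = 18 + 2·29 = 76
Stage 2: 18(ω_s−ω_c) = −76(ω_r−ω_c),  ω_r=0, ω_c=1
Stage 2: ω_s = 1 − (76/18)(0−1) = 47/9
  ⇒ ω_s²/ω_c² = 47/9
Coupling ω_c² = ω_c¹ ⇒ overall = 13/45 × 47/9 = 611/405

611/405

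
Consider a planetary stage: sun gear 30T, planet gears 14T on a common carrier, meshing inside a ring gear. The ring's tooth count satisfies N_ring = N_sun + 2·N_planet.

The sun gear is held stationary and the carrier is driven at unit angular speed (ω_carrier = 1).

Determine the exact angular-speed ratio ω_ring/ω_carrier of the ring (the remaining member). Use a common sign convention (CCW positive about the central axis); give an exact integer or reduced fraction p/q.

N_ring = 30 + 2·14 = 58
30(ω_s−ω_c) = −58(ω_r−ω_c),  ω_s=0, ω_c=1
ω_r = 1 − (30/58)(0−1) = 44/29
ω_r/ω_c = 44/29

44/29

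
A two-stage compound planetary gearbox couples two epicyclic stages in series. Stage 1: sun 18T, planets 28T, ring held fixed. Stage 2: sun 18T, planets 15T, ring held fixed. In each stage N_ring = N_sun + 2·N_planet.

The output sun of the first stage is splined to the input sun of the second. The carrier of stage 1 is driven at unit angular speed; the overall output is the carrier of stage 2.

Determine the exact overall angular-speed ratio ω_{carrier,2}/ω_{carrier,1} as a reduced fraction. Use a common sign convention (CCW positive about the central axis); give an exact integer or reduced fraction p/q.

Stage 1: N_ring = 18 + 2·28 = 74
Stage 1: 18(ω_s−ω_c) = −74(ω_r−ω_c),  ω_r=0, ω_c=1
Stage 1: ω_s = 1 − (74/18)(0−1) = 46/9
  ⇒ ω_s¹/ω_c¹ = 46/9
Stage 2: N_ring = 18 + 2·15 = 48
Stage 2: 18(ω_s−ω_c) = −48(ω_r−ω_c),  ω_r=0, ω_s=1
Stage 2: 18(1−ω_c) = −48(0−ω_c)  ⇒  66ω_c = 18  ⇒  ω_c = 3/11
  ⇒ ω_c²/ω_s² = 3/11
Coupling ω_s² = ω_s¹ ⇒ overall = 46/9 × 3/11 = 46/33

46/33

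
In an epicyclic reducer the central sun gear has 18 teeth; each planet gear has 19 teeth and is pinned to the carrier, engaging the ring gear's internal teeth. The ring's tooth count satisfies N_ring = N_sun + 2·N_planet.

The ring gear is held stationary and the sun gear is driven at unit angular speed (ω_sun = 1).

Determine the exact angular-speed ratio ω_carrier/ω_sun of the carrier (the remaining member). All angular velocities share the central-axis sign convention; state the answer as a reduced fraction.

9/37

N_ring = 18 + 2·19 = 56
18(ω_s−ω_c) = −56(ω_r−ω_c),  ω_r=0, ω_s=1
18(1−ω_c) = −56(0−ω_c)  ⇒  74ω_c = 18  ⇒  ω_c = 9/37
ω_c/ω_s = 9/37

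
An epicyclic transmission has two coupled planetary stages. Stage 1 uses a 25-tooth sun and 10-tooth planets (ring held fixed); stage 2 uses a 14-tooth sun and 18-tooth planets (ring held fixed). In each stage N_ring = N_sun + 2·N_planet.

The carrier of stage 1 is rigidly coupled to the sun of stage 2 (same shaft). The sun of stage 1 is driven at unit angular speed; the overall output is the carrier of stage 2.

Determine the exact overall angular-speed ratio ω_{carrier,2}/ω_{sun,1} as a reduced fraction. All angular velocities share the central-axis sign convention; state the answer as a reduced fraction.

Stage 1: N_ring = 25 + 2·10 = 45
Stage 1: 25(ω_s−ω_c) = −45(ω_r−ω_c),  ω_r=0, ω_s=1
Stage 1: 25(1−ω_c) = −45(0−ω_c)  ⇒  70ω_c = 25  ⇒  ω_c = 5/14
  ⇒ ω_c¹/ω_s¹ = 5/14
Stage 2: N_ring = 14 + 2·18 = 50
Stage 2: 14(ω_s−ω_c) = −50(ω_r−ω_c),  ω_r=0, ω_s=1
Stage 2: 14(1−ω_c) = −50(0−ω_c)  ⇒  64ω_c = 14  ⇒  ω_c = 7/32
  ⇒ ω_c²/ω_s² = 7/32
Coupling ω_s² = ω_c¹ ⇒ overall = 5/14 × 7/32 = 5/64

5/64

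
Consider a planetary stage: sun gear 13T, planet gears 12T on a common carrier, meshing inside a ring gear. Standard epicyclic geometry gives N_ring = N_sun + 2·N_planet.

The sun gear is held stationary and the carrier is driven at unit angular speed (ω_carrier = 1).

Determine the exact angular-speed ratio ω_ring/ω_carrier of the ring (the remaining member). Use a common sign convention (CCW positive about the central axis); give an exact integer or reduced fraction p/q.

N_ring = 13 + 2·12 = 37
13(ω_s−ω_c) = −37(ω_r−ω_c),  ω_s=0, ω_c=1
ω_r = 1 − (13/37)(0−1) = 50/37
ω_r/ω_c = 50/37

50/37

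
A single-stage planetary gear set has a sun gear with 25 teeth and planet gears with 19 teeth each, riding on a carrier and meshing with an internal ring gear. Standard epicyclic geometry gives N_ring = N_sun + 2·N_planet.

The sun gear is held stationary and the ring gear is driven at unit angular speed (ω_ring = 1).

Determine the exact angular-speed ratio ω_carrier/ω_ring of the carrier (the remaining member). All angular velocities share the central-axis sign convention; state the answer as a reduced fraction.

N_ring = 25 + 2·19 = 63
25(ω_s−ω_c) = −63(ω_r−ω_c),  ω_s=0, ω_r=1
25(0−ω_c) = −63(1−ω_c)  ⇒  88ω_c = 63  ⇒  ω_c = 63/88
ω_c/ω_r = 63/88

63/88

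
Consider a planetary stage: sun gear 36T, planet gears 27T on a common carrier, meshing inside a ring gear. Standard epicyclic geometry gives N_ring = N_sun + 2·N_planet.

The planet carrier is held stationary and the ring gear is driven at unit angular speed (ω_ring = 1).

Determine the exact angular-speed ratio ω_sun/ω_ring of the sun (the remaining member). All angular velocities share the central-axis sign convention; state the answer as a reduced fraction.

-5/2

N_ring = 36 + 2·27 = 90
36(ω_s−ω_c) = −90(ω_r−ω_c),  ω_c=0, ω_r=1
ω_s = 0 − (90/36)(1−0) = -5/2
ω_s/ω_r = -5/2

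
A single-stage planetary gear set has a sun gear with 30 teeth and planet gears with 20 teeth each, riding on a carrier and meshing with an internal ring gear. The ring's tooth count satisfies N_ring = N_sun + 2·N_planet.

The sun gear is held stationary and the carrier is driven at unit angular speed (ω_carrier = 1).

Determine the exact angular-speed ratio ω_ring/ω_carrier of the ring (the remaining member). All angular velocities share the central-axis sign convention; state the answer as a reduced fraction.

N_ring = 30 + 2·20 = 70
30(ω_s−ω_c) = −70(ω_r−ω_c),  ω_s=0, ω_c=1
ω_r = 1 − (30/70)(0−1) = 10/7
ω_r/ω_c = 10/7

10/7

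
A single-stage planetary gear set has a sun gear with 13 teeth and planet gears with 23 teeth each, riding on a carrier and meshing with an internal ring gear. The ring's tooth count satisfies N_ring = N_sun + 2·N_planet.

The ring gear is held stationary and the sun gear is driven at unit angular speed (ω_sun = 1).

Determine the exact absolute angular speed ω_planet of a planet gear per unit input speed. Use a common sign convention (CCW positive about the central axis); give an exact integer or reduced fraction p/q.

N_ring = 13 + 2·23 = 59
13(ω_s−ω_c) = −59(ω_r−ω_c),  ω_r=0, ω_s=1
13(1−ω_c) = −59(0−ω_c)  ⇒  72ω_c = 13  ⇒  ω_c = 13/72
sun–planet: 13·(1−13/72) = −23·(ω_p−ω_c)  ⇒  ω_p−ω_c = −(13/23)·(59/72) = -767/1656
ω_p = 13/72 − 767/1656 = -13/46

-13/46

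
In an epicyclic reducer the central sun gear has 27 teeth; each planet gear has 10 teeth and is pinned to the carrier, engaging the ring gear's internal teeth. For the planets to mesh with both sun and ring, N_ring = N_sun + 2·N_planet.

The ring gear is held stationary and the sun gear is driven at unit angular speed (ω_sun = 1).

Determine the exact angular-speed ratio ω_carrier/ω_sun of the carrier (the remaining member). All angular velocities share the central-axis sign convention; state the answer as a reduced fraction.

N_ring = 27 + 2·10 = 47
27(ω_s−ω_c) = −47(ω_r−ω_c),  ω_r=0, ω_s=1
27(1−ω_c) = −47(0−ω_c)  ⇒  74ω_c = 27  ⇒  ω_c = 27/74
ω_c/ω_s = 27/74

27/74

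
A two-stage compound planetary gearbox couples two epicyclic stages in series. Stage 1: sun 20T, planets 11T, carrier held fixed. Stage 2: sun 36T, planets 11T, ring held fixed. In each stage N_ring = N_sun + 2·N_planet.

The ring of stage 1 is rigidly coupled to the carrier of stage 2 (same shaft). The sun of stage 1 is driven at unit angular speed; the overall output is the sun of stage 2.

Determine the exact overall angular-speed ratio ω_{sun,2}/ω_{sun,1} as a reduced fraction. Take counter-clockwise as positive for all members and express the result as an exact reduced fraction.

-235/189

Stage 1: N_ring = 20 + 2·11 = 42
Stage 1: 20(ω_s−ω_c) = −42(ω_r−ω_c),  ω_c=0, ω_s=1
Stage 1: ω_r = 0 − (20/42)(1−0) = -10/21
  ⇒ ω_r¹/ω_s¹ = -10/21
Stage 2: N_ring = 36 + 2·11 = 58
Stage 2: 36(ω_s−ω_c) = −58(ω_r−ω_c),  ω_r=0, ω_c=1
Stage 2: ω_s = 1 − (58/36)(0−1) = 47/18
  ⇒ ω_s²/ω_c² = 47/18
Coupling ω_c² = ω_r¹ ⇒ overall = -10/21 × 47/18 = -235/189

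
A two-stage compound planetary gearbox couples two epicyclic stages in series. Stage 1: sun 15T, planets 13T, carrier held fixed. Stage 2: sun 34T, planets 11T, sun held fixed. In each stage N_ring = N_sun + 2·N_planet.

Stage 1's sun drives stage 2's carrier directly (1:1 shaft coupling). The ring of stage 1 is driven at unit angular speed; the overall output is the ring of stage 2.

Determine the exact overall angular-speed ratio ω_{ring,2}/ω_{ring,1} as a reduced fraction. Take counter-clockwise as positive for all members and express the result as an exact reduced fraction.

-123/28

Stage 1: N_ring = 15 + 2·13 = 41
Stage 1: 15(ω_s−ω_c) = −41(ω_r−ω_c),  ω_c=0, ω_r=1
Stage 1: ω_s = 0 − (41/15)(1−0) = -41/15
  ⇒ ω_s¹/ω_r¹ = -41/15
Stage 2: N_ring = 34 + 2·11 = 56
Stage 2: 34(ω_s−ω_c) = −56(ω_r−ω_c),  ω_s=0, ω_c=1
Stage 2: ω_r = 1 − (34/56)(0−1) = 45/28
  ⇒ ω_r²/ω_c² = 45/28
Coupling ω_c² = ω_s¹ ⇒ overall = -41/15 × 45/28 = -123/28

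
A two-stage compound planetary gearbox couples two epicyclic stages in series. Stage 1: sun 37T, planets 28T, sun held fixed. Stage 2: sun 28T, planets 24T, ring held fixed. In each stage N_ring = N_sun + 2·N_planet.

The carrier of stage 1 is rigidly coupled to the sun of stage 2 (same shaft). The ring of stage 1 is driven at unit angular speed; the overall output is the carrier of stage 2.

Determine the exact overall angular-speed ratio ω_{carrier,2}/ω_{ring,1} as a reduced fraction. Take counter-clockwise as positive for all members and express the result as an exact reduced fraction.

Stage 1: N_ring = 37 + 2·28 = 93
Stage 1: 37(ω_s−ω_c) = −93(ω_r−ω_c),  ω_s=0, ω_r=1
Stage 1: 37(0−ω_c) = −93(1−ω_c)  ⇒  130ω_c = 93  ⇒  ω_c = 93/130
  ⇒ ω_c¹/ω_r¹ = 93/130
Stage 2: N_ring = 28 + 2·24 = 76
Stage 2: 28(ω_s−ω_c) = −76(ω_r−ω_c),  ω_r=0, ω_s=1
Stage 2: 28(1−ω_c) = −76(0−ω_c)  ⇒  104ω_c = 28  ⇒  ω_c = 7/26
  ⇒ ω_c²/ω_s² = 7/26
Coupling ω_s² = ω_c¹ ⇒ overall = 93/130 × 7/26 = 651/3380

651/3380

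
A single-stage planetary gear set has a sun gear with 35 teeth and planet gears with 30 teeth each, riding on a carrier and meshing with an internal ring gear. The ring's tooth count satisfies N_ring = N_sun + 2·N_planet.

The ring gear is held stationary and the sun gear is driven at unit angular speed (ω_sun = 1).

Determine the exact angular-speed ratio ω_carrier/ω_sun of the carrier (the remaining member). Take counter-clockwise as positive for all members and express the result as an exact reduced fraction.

7/26

N_ring = 35 + 2·30 = 95
35(ω_s−ω_c) = −95(ω_r−ω_c),  ω_r=0, ω_s=1
35(1−ω_c) = −95(0−ω_c)  ⇒  130ω_c = 35  ⇒  ω_c = 7/26
ω_c/ω_s = 7/26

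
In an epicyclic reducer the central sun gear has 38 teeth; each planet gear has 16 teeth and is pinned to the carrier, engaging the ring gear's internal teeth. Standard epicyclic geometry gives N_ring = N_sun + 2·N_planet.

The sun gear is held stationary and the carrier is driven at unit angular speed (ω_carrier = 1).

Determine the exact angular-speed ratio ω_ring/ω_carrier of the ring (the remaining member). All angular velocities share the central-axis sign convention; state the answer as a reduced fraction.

54/35

N_ring = 38 + 2·16 = 70
38(ω_s−ω_c) = −70(ω_r−ω_c),  ω_s=0, ω_c=1
ω_r = 1 − (38/70)(0−1) = 54/35
ω_r/ω_c = 54/35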